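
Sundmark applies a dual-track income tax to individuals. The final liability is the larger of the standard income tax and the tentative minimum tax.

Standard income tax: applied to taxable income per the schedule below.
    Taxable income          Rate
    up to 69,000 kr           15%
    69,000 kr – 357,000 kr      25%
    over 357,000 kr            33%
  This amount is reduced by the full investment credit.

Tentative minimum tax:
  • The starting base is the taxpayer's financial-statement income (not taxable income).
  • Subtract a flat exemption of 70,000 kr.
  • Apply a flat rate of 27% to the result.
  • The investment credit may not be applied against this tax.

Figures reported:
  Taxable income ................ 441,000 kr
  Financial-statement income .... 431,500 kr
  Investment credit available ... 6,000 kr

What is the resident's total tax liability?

Standard income tax:
  69,000 kr × 15% = 10,350 kr
  288,000 kr × 25% = 72,000 kr
  84,000 kr × 33% = 27,720 kr
  → 110,070 kr
  Less investment credit 6,000 kr → 104,070 kr

Tentative minimum tax:
  Base (financial-statement income): 431,500 kr
  Less exemption 70,000 kr → base 361,500 kr
  361,500 kr × 27% = 97,605 kr

104,070 kr > 97,605 kr, so the standard income tax governs.

104,070 kr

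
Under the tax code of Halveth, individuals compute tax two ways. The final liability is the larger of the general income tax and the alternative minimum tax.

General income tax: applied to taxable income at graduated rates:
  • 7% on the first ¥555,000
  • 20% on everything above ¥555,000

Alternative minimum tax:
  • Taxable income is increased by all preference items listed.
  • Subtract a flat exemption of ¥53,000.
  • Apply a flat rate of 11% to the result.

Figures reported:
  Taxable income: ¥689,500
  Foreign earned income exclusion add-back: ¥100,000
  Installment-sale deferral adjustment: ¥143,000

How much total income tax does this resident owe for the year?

Alternative minimum tax:
  Adjusted income: ¥689,500 + ¥100,000 + ¥143,000 = ¥932,500
  Less exemption ¥53,000 → base ¥879,500
  ¥879,500 × 11% = ¥96,745

General income tax:
  ¥555,000 × 7% = ¥38,850
  ¥134,500 × 20% = ¥26,900
  → ¥65,750

¥96,745 > ¥65,750, so the alternative minimum tax is the binding amount.

¥96,745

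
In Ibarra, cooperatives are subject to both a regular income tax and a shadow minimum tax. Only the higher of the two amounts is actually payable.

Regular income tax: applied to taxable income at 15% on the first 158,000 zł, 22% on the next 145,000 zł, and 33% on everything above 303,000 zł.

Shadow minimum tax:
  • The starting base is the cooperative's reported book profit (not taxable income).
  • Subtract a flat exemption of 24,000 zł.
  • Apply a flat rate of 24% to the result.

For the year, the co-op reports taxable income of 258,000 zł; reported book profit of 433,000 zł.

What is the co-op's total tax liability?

98,160 zł

Shadow minimum tax:
  Base (reported book profit): 433,000 zł
  Less exemption 24,000 zł → base 409,000 zł
  409,000 zł × 24% = 98,160 zł

Regular income tax:
  158,000 zł × 15% = 23,700 zł
  100,000 zł × 22% = 22,000 zł
  → 45,700 zł

98,160 zł > 45,700 zł, so the shadow minimum tax is the binding amount.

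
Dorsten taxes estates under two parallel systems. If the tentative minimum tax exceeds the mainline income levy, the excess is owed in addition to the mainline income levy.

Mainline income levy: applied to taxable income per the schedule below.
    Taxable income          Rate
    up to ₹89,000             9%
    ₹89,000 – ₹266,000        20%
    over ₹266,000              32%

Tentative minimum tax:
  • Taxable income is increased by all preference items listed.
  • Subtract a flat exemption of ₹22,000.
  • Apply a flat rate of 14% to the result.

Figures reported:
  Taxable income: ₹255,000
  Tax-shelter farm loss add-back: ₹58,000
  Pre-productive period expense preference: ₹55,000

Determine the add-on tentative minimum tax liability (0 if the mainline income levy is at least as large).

₹7,230

Mainline income levy:
  ₹89,000 × 9% = ₹8,010
  ₹166,000 × 20% = ₹33,200
  → ₹41,210

Tentative minimum tax:
  Adjusted income: ₹255,000 + ₹58,000 + ₹55,000 = ₹368,000
  Less exemption ₹22,000 → base ₹346,000
  ₹346,000 × 14% = ₹48,440

Excess of tentative minimum tax over mainline income levy: ₹48,440 − ₹41,210 = ₹7,230.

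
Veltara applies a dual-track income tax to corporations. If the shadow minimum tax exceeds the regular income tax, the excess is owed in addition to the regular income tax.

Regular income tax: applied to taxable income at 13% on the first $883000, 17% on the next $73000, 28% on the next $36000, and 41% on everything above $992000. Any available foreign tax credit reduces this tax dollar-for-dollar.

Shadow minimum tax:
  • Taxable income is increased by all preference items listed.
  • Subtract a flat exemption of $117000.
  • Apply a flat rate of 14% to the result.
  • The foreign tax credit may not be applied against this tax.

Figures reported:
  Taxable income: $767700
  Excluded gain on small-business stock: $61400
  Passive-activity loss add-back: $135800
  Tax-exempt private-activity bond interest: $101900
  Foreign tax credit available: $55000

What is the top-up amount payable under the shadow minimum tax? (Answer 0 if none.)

$88171

Regular income tax:
  $767700 × 13% = $99801
  Less foreign tax credit $55000 → $44801

Shadow minimum tax:
  Adjusted income: $767700 + $61400 + $135800 + $101900 = $1066800
  Less exemption $117000 → base $949800
  $949800 × 14% = $132972

Excess of shadow minimum tax over regular income tax: $132972 − $44801 = $88171.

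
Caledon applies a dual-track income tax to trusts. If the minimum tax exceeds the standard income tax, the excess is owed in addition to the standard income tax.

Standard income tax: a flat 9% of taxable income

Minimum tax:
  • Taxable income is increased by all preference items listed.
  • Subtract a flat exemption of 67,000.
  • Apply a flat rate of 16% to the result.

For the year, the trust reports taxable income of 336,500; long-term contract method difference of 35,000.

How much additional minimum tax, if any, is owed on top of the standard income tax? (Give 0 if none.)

18,435

Standard income tax:
  336,500 × 9% = 30,285

Minimum tax:
  Adjusted income: 336,500 + 35,000 = 371,500
  Less exemption 67,000 → base 304,500
  304,500 × 16% = 48,720

Excess of minimum tax over standard income tax: 48,720 − 30,285 = 18,435.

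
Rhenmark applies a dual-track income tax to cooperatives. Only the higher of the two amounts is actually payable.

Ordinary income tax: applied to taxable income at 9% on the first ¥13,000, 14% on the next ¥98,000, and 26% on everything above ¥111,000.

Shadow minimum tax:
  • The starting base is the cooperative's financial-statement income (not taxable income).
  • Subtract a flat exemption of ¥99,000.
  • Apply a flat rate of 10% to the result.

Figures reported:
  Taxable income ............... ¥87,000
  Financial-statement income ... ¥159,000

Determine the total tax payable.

¥11,530

Ordinary income tax:
  ¥13,000 × 9% = ¥1,170
  ¥74,000 × 14% = ¥10,360
  → ¥11,530

Shadow minimum tax:
  Base (financial-statement income): ¥159,000
  Less exemption ¥99,000 → base ¥60,000
  ¥60,000 × 10% = ¥6,000

¥11,530 > ¥6,000, so the ordinary income tax governs.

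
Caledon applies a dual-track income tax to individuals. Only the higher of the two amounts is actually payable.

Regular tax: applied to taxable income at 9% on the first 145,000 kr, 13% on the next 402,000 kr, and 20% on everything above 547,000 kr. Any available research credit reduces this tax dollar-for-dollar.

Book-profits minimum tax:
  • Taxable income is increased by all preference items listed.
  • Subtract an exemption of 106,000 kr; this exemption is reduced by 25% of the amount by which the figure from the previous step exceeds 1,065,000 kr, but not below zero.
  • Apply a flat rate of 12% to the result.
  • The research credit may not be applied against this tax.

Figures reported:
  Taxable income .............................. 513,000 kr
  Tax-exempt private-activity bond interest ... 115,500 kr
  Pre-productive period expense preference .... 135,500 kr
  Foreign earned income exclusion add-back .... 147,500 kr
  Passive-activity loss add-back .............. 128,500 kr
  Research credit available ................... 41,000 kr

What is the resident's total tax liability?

112,080 kr

Book-profits minimum tax:
  Adjusted income: 513,000 kr + 115,500 kr + 135,500 kr + 147,500 kr + 128,500 kr = 1,040,000 kr
  Exemption: 1,040,000 kr ≤ 1,065,000 kr, so full 106,000 kr applies
  Base: 1,040,000 kr − 106,000 kr = 934,000 kr
  934,000 kr × 12% = 112,080 kr

Regular tax:
  145,000 kr × 9% = 13,050 kr
  368,000 kr × 13% = 47,840 kr
  → 60,890 kr
  Less research credit 41,000 kr → 19,890 kr

112,080 kr > 19,890 kr, so the book-profits minimum tax is the binding amount.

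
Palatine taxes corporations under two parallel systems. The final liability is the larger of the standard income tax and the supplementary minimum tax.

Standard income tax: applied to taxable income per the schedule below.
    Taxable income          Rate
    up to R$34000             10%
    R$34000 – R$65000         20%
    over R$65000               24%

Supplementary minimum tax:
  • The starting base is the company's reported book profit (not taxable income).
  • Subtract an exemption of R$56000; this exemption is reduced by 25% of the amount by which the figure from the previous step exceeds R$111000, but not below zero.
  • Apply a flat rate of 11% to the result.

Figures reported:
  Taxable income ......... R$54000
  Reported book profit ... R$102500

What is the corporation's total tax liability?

Supplementary minimum tax:
  Base (reported book profit): R$102500
  Exemption: R$102500 ≤ R$111000, so full R$56000 applies
  Base: R$102500 − R$56000 = R$46500
  R$46500 × 11% = R$5115

Standard income tax:
  R$34000 × 10% = R$3400
  R$20000 × 20% = R$4000
  → R$7400

R$7400 > R$5115, so the standard income tax governs.

R$7400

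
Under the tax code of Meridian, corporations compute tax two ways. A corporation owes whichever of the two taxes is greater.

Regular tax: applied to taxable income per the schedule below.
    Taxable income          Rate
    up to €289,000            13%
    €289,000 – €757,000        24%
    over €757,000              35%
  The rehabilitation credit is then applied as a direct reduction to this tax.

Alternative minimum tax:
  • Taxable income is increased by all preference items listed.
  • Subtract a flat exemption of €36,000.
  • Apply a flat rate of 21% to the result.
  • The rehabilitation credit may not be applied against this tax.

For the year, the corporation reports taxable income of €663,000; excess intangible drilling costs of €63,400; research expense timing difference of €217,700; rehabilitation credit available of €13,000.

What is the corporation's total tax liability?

€190,701

Regular tax:
  €289,000 × 13% = €37,570
  €374,000 × 24% = €89,760
  → €127,330
  Less rehabilitation credit €13,000 → €114,330

Alternative minimum tax:
  Adjusted income: €663,000 + €63,400 + €217,700 = €944,100
  Less exemption €36,000 → base €908,100
  €908,100 × 21% = €190,701

€190,701 > €114,330, so the alternative minimum tax is the binding amount.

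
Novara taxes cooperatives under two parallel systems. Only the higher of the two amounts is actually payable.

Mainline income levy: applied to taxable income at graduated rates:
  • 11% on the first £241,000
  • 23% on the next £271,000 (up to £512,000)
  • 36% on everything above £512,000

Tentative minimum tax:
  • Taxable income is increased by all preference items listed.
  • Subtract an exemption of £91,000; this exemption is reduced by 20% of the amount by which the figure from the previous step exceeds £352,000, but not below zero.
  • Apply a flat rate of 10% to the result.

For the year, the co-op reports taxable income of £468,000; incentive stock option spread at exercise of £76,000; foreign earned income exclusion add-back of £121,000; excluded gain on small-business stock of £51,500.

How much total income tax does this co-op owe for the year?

£78,720

Mainline income levy:
  £241,000 × 11% = £26,510
  £227,000 × 23% = £52,210
  → £78,720

Tentative minimum tax:
  Adjusted income: £468,000 + £76,000 + £121,000 + £51,500 = £716,500
  Exemption: £91,000 − 20% × (£716,500 − £352,000) = £91,000 − £72,900 = £18,100
  Base: £716,500 − £18,100 = £698,400
  £698,400 × 10% = £69,840

£78,720 > £69,840, so the mainline income levy governs.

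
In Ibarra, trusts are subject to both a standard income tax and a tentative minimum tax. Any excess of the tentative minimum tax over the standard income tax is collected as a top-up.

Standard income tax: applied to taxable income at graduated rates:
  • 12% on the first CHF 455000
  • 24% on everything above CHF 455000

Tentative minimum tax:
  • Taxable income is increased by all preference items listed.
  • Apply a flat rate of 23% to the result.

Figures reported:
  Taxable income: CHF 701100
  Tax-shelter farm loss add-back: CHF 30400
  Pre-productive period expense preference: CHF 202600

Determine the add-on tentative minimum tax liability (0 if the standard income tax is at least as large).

Standard income tax:
  CHF 455000 × 12% = CHF 54600
  CHF 246100 × 24% = CHF 59064
  → CHF 113664

Tentative minimum tax:
  Adjusted income: CHF 701100 + CHF 30400 + CHF 202600 = CHF 934100
  CHF 934100 × 23% = CHF 214843

Excess of tentative minimum tax over standard income tax: CHF 214843 − CHF 113664 = CHF 101179.

CHF 101179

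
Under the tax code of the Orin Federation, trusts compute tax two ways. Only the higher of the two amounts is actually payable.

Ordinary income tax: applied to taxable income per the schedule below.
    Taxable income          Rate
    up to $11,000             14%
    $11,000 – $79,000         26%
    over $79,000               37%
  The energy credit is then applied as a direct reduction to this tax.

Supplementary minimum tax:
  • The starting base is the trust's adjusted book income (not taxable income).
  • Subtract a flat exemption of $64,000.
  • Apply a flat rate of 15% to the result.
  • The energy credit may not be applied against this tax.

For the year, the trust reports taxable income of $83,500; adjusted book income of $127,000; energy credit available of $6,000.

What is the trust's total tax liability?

$14,885

Ordinary income tax:
  $11,000 × 14% = $1,540
  $68,000 × 26% = $17,680
  $4,500 × 37% = $1,665
  → $20,885
  Less energy credit $6,000 → $14,885

Supplementary minimum tax:
  Base (adjusted book income): $127,000
  Less exemption $64,000 → base $63,000
  $63,000 × 15% = $9,450

$14,885 > $9,450, so the ordinary income tax governs.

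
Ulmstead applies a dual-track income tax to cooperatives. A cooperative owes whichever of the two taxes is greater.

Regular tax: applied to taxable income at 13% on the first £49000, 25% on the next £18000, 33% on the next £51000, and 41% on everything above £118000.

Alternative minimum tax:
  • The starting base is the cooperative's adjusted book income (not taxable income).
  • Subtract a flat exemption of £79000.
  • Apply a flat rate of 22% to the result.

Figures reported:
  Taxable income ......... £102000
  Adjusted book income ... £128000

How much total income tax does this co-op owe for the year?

Alternative minimum tax:
  Base (adjusted book income): £128000
  Less exemption £79000 → base £49000
  £49000 × 22% = £10780

Regular tax:
  £49000 × 13% = £6370
  £18000 × 25% = £4500
  £35000 × 33% = £11550
  → £22420

£22420 > £10780, so the regular tax governs.

£22420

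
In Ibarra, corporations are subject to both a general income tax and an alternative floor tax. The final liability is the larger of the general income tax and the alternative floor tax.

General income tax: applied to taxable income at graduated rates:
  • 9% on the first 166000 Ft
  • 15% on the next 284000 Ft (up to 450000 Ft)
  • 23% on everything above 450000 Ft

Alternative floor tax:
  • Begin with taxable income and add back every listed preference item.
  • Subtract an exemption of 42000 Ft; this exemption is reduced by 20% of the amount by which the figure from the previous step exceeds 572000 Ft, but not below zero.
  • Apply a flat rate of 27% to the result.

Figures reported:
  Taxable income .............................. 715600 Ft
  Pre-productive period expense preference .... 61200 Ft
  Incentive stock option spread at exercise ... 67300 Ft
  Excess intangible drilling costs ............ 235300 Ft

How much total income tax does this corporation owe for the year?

General income tax:
  166000 Ft × 9% = 14940 Ft
  284000 Ft × 15% = 42600 Ft
  265600 Ft × 23% = 61088 Ft
  → 118628 Ft

Alternative floor tax:
  Adjusted income: 715600 Ft + 61200 Ft + 67300 Ft + 235300 Ft = 1079400 Ft
  Exemption: 20% × (1079400 Ft − 572000 Ft) = 101480 Ft ≥ 42000 Ft, so the exemption is fully phased out
  Base: 1079400 Ft − 0 Ft = 1079400 Ft
  1079400 Ft × 27% = 291438 Ft

291438 Ft > 118628 Ft, so the alternative floor tax is the binding amount.

291438 Ft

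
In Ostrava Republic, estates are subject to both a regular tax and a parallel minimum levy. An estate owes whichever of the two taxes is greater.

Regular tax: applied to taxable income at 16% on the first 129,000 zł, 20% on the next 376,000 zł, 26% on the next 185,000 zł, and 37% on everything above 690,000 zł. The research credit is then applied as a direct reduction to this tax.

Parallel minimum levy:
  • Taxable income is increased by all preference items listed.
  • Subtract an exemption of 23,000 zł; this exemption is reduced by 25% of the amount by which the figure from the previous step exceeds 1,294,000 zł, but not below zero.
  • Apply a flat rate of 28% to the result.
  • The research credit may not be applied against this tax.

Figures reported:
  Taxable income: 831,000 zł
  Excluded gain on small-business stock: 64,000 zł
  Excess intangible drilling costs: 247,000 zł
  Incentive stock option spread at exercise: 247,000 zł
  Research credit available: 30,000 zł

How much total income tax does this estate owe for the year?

388,920 zł

Parallel minimum levy:
  Adjusted income: 831,000 zł + 64,000 zł + 247,000 zł + 247,000 zł = 1,389,000 zł
  Exemption: 25% × (1,389,000 zł − 1,294,000 zł) = 23,750 zł ≥ 23,000 zł, so the exemption is fully phased out
  Base: 1,389,000 zł − 0 zł = 1,389,000 zł
  1,389,000 zł × 28% = 388,920 zł

Regular tax:
  129,000 zł × 16% = 20,640 zł
  376,000 zł × 20% = 75,200 zł
  185,000 zł × 26% = 48,100 zł
  141,000 zł × 37% = 52,170 zł
  → 196,110 zł
  Less research credit 30,000 zł → 166,110 zł

388,920 zł > 166,110 zł, so the parallel minimum levy is the binding amount.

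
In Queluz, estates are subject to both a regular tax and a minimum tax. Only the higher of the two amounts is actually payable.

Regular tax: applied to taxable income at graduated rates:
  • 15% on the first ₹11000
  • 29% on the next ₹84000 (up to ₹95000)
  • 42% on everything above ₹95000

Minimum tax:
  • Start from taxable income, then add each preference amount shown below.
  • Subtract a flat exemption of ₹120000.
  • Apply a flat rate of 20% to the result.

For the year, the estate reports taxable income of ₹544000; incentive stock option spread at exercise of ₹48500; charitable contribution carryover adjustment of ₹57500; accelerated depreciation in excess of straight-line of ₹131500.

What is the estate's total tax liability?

₹214590

Minimum tax:
  Adjusted income: ₹544000 + ₹48500 + ₹57500 + ₹131500 = ₹781500
  Less exemption ₹120000 → base ₹661500
  ₹661500 × 20% = ₹132300

Regular tax:
  ₹11000 × 15% = ₹1650
  ₹84000 × 29% = ₹24360
  ₹449000 × 42% = ₹188580
  → ₹214590

₹214590 > ₹132300, so the regular tax governs.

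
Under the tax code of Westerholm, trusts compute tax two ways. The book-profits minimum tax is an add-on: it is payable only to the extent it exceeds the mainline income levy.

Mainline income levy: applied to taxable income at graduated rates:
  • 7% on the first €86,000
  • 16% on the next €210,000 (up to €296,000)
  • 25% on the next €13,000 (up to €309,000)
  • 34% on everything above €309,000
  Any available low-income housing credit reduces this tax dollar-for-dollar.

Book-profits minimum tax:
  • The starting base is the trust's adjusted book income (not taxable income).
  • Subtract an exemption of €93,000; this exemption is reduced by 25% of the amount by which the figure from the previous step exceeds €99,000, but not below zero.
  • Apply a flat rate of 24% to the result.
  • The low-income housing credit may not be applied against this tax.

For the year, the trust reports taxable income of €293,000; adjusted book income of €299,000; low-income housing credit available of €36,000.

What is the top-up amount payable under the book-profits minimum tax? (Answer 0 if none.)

Mainline income levy:
  €86,000 × 7% = €6,020
  €207,000 × 16% = €33,120
  → €39,140
  Less low-income housing credit €36,000 → €3,140

Book-profits minimum tax:
  Base (adjusted book income): €299,000
  Exemption: €93,000 − 25% × (€299,000 − €99,000) = €93,000 − €50,000 = €43,000
  Base: €299,000 − €43,000 = €256,000
  €256,000 × 24% = €61,440

Excess of book-profits minimum tax over mainline income levy: €61,440 − €3,140 = €58,300.

€58,300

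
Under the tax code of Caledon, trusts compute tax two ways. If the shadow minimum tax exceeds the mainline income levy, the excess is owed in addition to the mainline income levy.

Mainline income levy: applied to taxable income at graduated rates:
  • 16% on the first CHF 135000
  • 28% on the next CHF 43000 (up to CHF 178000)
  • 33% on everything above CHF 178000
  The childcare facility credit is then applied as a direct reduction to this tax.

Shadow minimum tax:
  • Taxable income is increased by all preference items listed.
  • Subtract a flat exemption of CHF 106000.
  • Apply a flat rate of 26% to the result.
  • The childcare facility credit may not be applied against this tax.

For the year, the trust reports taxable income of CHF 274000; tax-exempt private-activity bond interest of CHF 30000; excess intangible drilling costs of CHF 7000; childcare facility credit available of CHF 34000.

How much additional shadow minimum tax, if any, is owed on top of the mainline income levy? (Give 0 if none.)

CHF 21980

Shadow minimum tax:
  Adjusted income: CHF 274000 + CHF 30000 + CHF 7000 = CHF 311000
  Less exemption CHF 106000 → base CHF 205000
  CHF 205000 × 26% = CHF 53300

Mainline income levy:
  CHF 135000 × 16% = CHF 21600
  CHF 43000 × 28% = CHF 12040
  CHF 96000 × 33% = CHF 31680
  → CHF 65320
  Less childcare facility credit CHF 34000 → CHF 31320

Excess of shadow minimum tax over mainline income levy: CHF 53300 − CHF 31320 = CHF 21980.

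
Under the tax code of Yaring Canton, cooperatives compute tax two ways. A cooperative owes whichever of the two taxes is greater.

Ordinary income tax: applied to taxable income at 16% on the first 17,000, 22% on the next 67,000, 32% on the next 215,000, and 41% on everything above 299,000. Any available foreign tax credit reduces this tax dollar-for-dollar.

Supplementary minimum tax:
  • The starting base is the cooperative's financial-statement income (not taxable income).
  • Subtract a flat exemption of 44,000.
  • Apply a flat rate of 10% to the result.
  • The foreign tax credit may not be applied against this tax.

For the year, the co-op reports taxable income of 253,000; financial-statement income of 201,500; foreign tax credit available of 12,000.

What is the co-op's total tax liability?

59,540

Supplementary minimum tax:
  Base (financial-statement income): 201,500
  Less exemption 44,000 → base 157,500
  157,500 × 10% = 15,750

Ordinary income tax:
  17,000 × 16% = 2,720
  67,000 × 22% = 14,740
  169,000 × 32% = 54,080
  → 71,540
  Less foreign tax credit 12,000 → 59,540

59,540 > 15,750, so the ordinary income tax governs.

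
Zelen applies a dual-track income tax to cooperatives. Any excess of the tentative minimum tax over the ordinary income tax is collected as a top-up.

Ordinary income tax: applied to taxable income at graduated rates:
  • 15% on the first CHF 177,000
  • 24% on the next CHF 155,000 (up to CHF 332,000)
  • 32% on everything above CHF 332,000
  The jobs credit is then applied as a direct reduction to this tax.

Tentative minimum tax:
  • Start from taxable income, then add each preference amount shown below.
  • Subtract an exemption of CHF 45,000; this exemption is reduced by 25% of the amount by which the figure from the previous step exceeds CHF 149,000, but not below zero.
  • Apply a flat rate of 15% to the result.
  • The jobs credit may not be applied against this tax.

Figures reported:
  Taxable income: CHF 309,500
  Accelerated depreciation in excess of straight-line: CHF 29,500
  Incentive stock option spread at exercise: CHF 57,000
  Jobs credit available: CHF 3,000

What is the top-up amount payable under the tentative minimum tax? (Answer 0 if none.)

Tentative minimum tax:
  Adjusted income: CHF 309,500 + CHF 29,500 + CHF 57,000 = CHF 396,000
  Exemption: 25% × (CHF 396,000 − CHF 149,000) = CHF 61,750 ≥ CHF 45,000, so the exemption is fully phased out
  Base: CHF 396,000 − CHF 0 = CHF 396,000
  CHF 396,000 × 15% = CHF 59,400

Ordinary income tax:
  CHF 177,000 × 15% = CHF 26,550
  CHF 132,500 × 24% = CHF 31,800
  → CHF 58,350
  Less jobs credit CHF 3,000 → CHF 55,350

Excess of tentative minimum tax over ordinary income tax: CHF 59,400 − CHF 55,350 = CHF 4,050.

CHF 4,050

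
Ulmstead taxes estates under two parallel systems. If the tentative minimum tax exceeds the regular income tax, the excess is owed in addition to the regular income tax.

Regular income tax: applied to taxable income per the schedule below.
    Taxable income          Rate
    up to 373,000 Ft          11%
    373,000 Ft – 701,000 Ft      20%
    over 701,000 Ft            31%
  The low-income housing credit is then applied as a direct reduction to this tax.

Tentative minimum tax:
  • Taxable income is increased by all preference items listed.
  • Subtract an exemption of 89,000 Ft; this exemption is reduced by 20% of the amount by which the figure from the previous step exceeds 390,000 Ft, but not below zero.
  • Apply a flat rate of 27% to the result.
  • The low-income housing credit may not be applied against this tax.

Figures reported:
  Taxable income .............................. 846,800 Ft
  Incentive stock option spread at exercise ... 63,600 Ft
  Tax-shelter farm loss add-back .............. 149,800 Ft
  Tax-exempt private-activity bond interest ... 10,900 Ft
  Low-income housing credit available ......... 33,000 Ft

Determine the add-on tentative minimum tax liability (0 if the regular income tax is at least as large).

Tentative minimum tax:
  Adjusted income: 846,800 Ft + 63,600 Ft + 149,800 Ft + 10,900 Ft = 1,071,100 Ft
  Exemption: 20% × (1,071,100 Ft − 390,000 Ft) = 136,220 Ft ≥ 89,000 Ft, so the exemption is fully phased out
  Base: 1,071,100 Ft − 0 Ft = 1,071,100 Ft
  1,071,100 Ft × 27% = 289,197 Ft

Regular income tax:
  373,000 Ft × 11% = 41,030 Ft
  328,000 Ft × 20% = 65,600 Ft
  145,800 Ft × 31% = 45,198 Ft
  → 151,828 Ft
  Less low-income housing credit 33,000 Ft → 118,828 Ft

Excess of tentative minimum tax over regular income tax: 289,197 Ft − 118,828 Ft = 170,369 Ft.

170,369 Ft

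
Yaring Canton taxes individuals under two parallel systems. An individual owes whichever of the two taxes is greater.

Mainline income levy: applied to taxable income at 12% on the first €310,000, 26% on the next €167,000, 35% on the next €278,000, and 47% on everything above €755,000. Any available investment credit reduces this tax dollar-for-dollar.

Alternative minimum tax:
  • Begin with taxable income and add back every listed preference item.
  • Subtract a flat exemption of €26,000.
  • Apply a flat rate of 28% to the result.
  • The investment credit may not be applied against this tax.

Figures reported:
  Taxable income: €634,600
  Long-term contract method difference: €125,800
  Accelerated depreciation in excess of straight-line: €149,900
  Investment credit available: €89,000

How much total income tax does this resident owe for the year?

Alternative minimum tax:
  Adjusted income: €634,600 + €125,800 + €149,900 = €910,300
  Less exemption €26,000 → base €884,300
  €884,300 × 28% = €247,604

Mainline income levy:
  €310,000 × 12% = €37,200
  €167,000 × 26% = €43,420
  €157,600 × 35% = €55,160
  → €135,780
  Less investment credit €89,000 → €46,780

€247,604 > €46,780, so the alternative minimum tax is the binding amount.

€247,604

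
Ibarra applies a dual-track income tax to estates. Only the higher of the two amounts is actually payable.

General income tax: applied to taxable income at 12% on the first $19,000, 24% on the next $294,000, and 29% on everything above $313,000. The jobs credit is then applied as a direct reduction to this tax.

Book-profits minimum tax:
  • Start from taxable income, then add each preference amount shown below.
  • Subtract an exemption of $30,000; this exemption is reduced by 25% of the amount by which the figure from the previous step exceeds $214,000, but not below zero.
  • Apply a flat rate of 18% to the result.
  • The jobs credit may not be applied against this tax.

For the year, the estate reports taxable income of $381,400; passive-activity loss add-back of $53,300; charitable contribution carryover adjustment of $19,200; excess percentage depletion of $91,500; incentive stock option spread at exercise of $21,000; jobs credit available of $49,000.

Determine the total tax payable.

Book-profits minimum tax:
  Adjusted income: $381,400 + $53,300 + $19,200 + $91,500 + $21,000 = $566,400
  Exemption: 25% × ($566,400 − $214,000) = $88,100 ≥ $30,000, so the exemption is fully phased out
  Base: $566,400 − $0 = $566,400
  $566,400 × 18% = $101,952

General income tax:
  $19,000 × 12% = $2,280
  $294,000 × 24% = $70,560
  $68,400 × 29% = $19,836
  → $92,676
  Less jobs credit $49,000 → $43,676

$101,952 > $43,676, so the book-profits minimum tax is the binding amount.

$101,952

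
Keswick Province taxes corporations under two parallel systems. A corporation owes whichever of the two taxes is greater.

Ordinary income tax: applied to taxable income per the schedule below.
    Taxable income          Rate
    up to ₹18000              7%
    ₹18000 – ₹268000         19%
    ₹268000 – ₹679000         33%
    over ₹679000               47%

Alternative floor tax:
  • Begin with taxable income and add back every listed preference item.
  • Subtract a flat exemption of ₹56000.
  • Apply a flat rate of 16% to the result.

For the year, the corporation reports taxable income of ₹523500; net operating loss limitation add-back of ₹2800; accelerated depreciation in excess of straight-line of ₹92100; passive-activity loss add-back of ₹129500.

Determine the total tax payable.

₹133075

Alternative floor tax:
  Adjusted income: ₹523500 + ₹2800 + ₹92100 + ₹129500 = ₹747900
  Less exemption ₹56000 → base ₹691900
  ₹691900 × 16% = ₹110704

Ordinary income tax:
  ₹18000 × 7% = ₹1260
  ₹250000 × 19% = ₹47500
  ₹255500 × 33% = ₹84315
  → ₹133075

₹133075 > ₹110704, so the ordinary income tax governs.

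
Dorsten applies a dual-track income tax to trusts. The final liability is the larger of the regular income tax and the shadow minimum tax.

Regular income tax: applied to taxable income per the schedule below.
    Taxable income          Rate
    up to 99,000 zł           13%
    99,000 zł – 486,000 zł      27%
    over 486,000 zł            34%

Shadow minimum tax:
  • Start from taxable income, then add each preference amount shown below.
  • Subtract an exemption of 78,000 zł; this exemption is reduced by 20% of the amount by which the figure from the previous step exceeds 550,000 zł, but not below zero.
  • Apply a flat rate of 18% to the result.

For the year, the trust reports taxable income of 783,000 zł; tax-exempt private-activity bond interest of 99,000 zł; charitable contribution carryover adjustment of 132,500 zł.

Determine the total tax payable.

218,340 zł

Regular income tax:
  99,000 zł × 13% = 12,870 zł
  387,000 zł × 27% = 104,490 zł
  297,000 zł × 34% = 100,980 zł
  → 218,340 zł

Shadow minimum tax:
  Adjusted income: 783,000 zł + 99,000 zł + 132,500 zł = 1,014,500 zł
  Exemption: 20% × (1,014,500 zł − 550,000 zł) = 92,900 zł ≥ 78,000 zł, so the exemption is fully phased out
  Base: 1,014,500 zł − 0 zł = 1,014,500 zł
  1,014,500 zł × 18% = 182,610 zł

218,340 zł > 182,610 zł, so the regular income tax governs.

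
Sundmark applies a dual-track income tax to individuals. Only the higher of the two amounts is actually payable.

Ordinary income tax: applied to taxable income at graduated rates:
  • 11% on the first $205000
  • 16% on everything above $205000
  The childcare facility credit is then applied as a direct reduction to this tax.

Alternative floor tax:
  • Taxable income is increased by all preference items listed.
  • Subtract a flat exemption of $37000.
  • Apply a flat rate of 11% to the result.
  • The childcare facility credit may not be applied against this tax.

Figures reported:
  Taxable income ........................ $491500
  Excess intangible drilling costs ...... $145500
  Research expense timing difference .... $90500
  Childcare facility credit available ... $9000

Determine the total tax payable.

Ordinary income tax:
  $205000 × 11% = $22550
  $286500 × 16% = $45840
  → $68390
  Less childcare facility credit $9000 → $59390

Alternative floor tax:
  Adjusted income: $491500 + $145500 + $90500 = $727500
  Less exemption $37000 → base $690500
  $690500 × 11% = $75955

$75955 > $59390, so the alternative floor tax is the binding amount.

$75955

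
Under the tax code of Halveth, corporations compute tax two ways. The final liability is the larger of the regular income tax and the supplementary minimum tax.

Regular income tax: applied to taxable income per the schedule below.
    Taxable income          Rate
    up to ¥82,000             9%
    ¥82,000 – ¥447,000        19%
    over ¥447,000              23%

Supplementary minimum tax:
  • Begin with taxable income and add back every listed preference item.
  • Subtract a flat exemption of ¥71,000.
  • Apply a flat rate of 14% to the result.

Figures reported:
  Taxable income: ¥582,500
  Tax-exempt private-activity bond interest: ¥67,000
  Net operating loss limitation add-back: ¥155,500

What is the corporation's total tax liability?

Supplementary minimum tax:
  Adjusted income: ¥582,500 + ¥67,000 + ¥155,500 = ¥805,000
  Less exemption ¥71,000 → base ¥734,000
  ¥734,000 × 14% = ¥102,760

Regular income tax:
  ¥82,000 × 9% = ¥7,380
  ¥365,000 × 19% = ¥69,350
  ¥135,500 × 23% = ¥31,165
  → ¥107,895

¥107,895 > ¥102,760, so the regular income tax governs.

¥107,895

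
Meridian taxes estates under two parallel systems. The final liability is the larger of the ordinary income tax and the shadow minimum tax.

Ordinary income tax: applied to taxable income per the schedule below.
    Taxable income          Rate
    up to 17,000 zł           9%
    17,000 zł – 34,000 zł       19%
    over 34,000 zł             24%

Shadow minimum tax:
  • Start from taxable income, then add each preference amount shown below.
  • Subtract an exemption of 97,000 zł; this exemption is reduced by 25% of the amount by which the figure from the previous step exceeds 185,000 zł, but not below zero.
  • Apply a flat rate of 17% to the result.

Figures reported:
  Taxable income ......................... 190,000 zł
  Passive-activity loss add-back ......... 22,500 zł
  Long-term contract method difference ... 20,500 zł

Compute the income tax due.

Ordinary income tax:
  17,000 zł × 9% = 1,530 zł
  17,000 zł × 19% = 3,230 zł
  156,000 zł × 24% = 37,440 zł
  → 42,200 zł

Shadow minimum tax:
  Adjusted income: 190,000 zł + 22,500 zł + 20,500 zł = 233,000 zł
  Exemption: 97,000 zł − 25% × (233,000 zł − 185,000 zł) = 97,000 zł − 12,000 zł = 85,000 zł
  Base: 233,000 zł − 85,000 zł = 148,000 zł
  148,000 zł × 17% = 25,160 zł

42,200 zł > 25,160 zł, so the ordinary income tax governs.

42,200 zł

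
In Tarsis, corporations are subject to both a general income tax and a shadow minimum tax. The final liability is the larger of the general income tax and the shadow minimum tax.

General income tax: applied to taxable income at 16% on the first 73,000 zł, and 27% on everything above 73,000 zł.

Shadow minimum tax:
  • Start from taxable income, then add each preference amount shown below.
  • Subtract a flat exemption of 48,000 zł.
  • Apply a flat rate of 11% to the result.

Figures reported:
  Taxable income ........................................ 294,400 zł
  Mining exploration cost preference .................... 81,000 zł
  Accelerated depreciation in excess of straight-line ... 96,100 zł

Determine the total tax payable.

General income tax:
  73,000 zł × 16% = 11,680 zł
  221,400 zł × 27% = 59,778 zł
  → 71,458 zł

Shadow minimum tax:
  Adjusted income: 294,400 zł + 81,000 zł + 96,100 zł = 471,500 zł
  Less exemption 48,000 zł → base 423,500 zł
  423,500 zł × 11% = 46,585 zł

71,458 zł > 46,585 zł, so the general income tax governs.

71,458 zł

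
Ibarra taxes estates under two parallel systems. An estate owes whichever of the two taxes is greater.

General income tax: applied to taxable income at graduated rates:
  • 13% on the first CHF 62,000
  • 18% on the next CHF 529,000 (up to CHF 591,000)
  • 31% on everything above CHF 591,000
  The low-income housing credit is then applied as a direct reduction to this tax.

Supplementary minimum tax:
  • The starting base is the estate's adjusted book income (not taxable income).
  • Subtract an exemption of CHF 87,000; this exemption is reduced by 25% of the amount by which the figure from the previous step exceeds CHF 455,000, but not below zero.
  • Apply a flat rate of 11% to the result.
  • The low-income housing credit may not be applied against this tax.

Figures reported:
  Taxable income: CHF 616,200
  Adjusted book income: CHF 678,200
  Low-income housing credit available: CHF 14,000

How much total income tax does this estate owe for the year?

CHF 97,092

Supplementary minimum tax:
  Base (adjusted book income): CHF 678,200
  Exemption: CHF 87,000 − 25% × (CHF 678,200 − CHF 455,000) = CHF 87,000 − CHF 55,800 = CHF 31,200
  Base: CHF 678,200 − CHF 31,200 = CHF 647,000
  CHF 647,000 × 11% = CHF 71,170

General income tax:
  CHF 62,000 × 13% = CHF 8,060
  CHF 529,000 × 18% = CHF 95,220
  CHF 25,200 × 31% = CHF 7,812
  → CHF 111,092
  Less low-income housing credit CHF 14,000 → CHF 97,092

CHF 97,092 > CHF 71,170, so the general income tax governs.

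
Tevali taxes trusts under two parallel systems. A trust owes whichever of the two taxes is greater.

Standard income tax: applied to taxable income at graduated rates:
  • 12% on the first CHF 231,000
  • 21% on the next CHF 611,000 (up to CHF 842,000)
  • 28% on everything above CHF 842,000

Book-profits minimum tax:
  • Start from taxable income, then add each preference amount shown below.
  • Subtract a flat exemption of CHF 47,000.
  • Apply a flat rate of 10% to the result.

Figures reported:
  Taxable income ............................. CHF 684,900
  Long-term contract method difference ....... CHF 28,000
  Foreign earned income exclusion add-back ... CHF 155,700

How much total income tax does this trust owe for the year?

Book-profits minimum tax:
  Adjusted income: CHF 684,900 + CHF 28,000 + CHF 155,700 = CHF 868,600
  Less exemption CHF 47,000 → base CHF 821,600
  CHF 821,600 × 10% = CHF 82,160

Standard income tax:
  CHF 231,000 × 12% = CHF 27,720
  CHF 453,900 × 21% = CHF 95,319
  → CHF 123,039

CHF 123,039 > CHF 82,160, so the standard income tax governs.

CHF 123,039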